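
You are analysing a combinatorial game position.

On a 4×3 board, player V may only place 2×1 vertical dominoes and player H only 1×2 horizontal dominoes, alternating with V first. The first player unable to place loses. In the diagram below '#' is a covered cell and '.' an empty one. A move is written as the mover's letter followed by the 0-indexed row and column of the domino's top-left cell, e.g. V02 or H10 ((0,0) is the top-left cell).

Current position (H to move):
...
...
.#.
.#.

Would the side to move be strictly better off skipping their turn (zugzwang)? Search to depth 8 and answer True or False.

[.../.../.#./.#.] H move#1: H00:-1/##./.../.#./.#.*, H01:-1/.##/.../.#./.#., H10:-1/.../##./.#./.#., H11:-1/.../.##/.#./.#.
[##./.../.#./.#.] V move#2: V02:+1/###/..#/.#./.#.*, V10:+1/##./#../##./.#., V12:+1/##./..#/.##/.#., V20:+1/##./.../##./##., V22:+1/##./.../.##/.##
[###/..#/.#./.#.] H move#3: H10:-1/###/###/.#./.#.*
[###/###/.#./.#.] V move#4: V20:+1/###/###/##./##.*, V22:+1/###/###/.##/.##
[###/###/##./##.] end (terminal -1, H#5); searched .../.../.#./.#. to 8
if H skipped the turn, V would face:
~ [.../.../.#./.#.] V move#1: V00:+1/#../#../.#./.#.*, V01:+1/.#./.#./.#./.#., V02:+1/..#/..#/.#./.#., V10:-1/.../#../##./.#., V12:-1/.../..#/.##/.#., V20:+1/.../.../##./##., V22:+1/.../.../.##/.##
~ [#../#../.#./.#.] H move#2: H01:-1/###/#../.#./.#.*, H11:-1/#../###/.#./.#.
~ [###/#../.#./.#.] V move#3: V12:+1/###/#.#/.##/.#.*, V20:+1/###/#../##./##., V22:+1/###/#../.##/.##
~ [###/#.#/.##/.#.] end (terminal -1, H#4); searched .../.../.#./.#. to 8
compare (H): move=-1 vs pass=-1

zugzwang(.../.../.#./.#., H) = False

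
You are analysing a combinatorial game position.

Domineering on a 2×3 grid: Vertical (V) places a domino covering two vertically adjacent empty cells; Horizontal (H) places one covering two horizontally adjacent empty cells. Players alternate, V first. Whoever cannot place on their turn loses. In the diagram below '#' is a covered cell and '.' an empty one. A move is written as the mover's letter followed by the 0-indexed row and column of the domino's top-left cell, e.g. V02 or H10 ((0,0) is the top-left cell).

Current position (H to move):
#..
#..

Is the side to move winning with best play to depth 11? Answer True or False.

[#../#..] H move#1: H01:+1/###/#..*, H11:+1/#../###
[###/#..] end (terminal -1, V#2); searched #../#.. to 11

H winning at [#../#..]: True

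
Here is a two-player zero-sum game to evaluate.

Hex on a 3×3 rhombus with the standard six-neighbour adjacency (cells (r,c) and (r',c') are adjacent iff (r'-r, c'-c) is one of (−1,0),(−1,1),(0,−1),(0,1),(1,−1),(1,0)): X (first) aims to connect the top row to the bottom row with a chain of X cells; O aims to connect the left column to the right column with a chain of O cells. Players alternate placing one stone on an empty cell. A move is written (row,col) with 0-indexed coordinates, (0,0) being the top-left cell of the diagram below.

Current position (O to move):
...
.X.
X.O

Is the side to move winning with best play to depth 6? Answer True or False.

ply 1, O at .../.X./X.O | (0,0)=-1→O../.X./X.O*; (0,1)=-1→.O./.X./X.O; (0,2)=-1→..O/.X./X.O; (1,0)=-1→.../OX./X.O; (1,2)=-1→.../.XO/X.O; (2,1)=-1→.../.X./XOO
ply 2, X at O../.X./X.O | (0,1)=+1→OX./.X./X.O*; (0,2)=+1→O.X/.X./X.O; (1,0)=+1→O../XX./X.O; (1,2)=+1→O../.XX/X.O; (2,1)=+1→O../.X./XXO
ply 3: OX./.X./X.O is terminal -1 (O); from .../.X./X.O depth 6

O winning at [.../.X./X.O]: False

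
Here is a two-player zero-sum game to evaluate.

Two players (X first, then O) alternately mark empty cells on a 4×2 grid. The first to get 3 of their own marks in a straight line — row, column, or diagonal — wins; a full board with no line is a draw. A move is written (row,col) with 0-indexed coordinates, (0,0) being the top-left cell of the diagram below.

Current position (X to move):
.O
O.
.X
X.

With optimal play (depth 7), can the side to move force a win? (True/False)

ply 1, X at .O/O./.X/X. | (0,0)=+0→XO/O./.X/X.*; (1,1)=+0→.O/OX/.X/X.; (2,0)=+0→.O/O./XX/X.; (3,1)=+0→.O/O./.X/XX
ply 2, O at XO/O./.X/X. | (1,1)=+0→XO/OO/.X/X.*; (2,0)=+0→XO/O./OX/X.; (3,1)=+0→XO/O./.X/XO
ply 3, X at XO/OO/.X/X. | (2,0)=+0→XO/OO/XX/X.*; (3,1)=+0→XO/OO/.X/XX
ply 4, O at XO/OO/XX/X. | (3,1)=+0→XO/OO/XX/XO*
ply 5: XO/OO/XX/XO is terminal +0 (X); from .O/O./.X/X. depth 7

X winning at [.O/O./.X/X.]: False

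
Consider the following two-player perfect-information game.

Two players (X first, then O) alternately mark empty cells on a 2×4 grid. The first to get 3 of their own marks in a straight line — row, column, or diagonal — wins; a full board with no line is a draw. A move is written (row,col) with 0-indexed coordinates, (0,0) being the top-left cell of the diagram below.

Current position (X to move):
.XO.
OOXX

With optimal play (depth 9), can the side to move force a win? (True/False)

X winning at [.XO./OOXX]: False

p1 X@[.XO./OOXX]: (0,0)[XXO./OOXX]+0* (0,3)[.XOX/OOXX]+0
p2 O@[XXO./OOXX]: (0,3)[XXOO/OOXX]+0*
p3 X@[XXOO/OOXX] terminal +0; root [.XO./OOXX] d9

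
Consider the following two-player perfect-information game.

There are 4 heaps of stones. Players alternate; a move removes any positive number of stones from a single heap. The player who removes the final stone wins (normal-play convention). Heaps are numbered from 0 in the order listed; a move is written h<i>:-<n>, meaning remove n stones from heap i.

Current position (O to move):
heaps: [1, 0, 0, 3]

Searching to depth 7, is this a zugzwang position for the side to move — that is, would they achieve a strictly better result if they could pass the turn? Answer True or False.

[(1,0,0,3)] O move#1: h0:-1:-1/(0,0,0,3), h3:-1:-1/(1,0,0,2), h3:-2:+1/(1,0,0,1)*, h3:-3:-1/(1,0,0,0)
[(1,0,0,1)] X move#2: h0:-1:-1/(0,0,0,1)*, h3:-1:-1/(1,0,0,0)
[(0,0,0,1)] O move#3: h3:-1:+1/(0,0,0,0)*
[(0,0,0,0)] end (terminal -1, X#4); searched (1,0,0,3) to 7
pass branch (X moves first from the same position):
  | [(1,0,0,3)] X move#1: h0:-1:-1/(0,0,0,3), h3:-1:-1/(1,0,0,2), h3:-2:+1/(1,0,0,1)*, h3:-3:-1/(1,0,0,0)
  | [(1,0,0,1)] O move#2: h0:-1:-1/(0,0,0,1)*, h3:-1:-1/(1,0,0,0)
  | [(0,0,0,1)] X move#3: h3:-1:+1/(0,0,0,0)*
  | [(0,0,0,0)] end (terminal -1, O#4); searched (1,0,0,3) to 7
O moving scores +1; O passing scores -1

zugzwang((1,0,0,3), O) = False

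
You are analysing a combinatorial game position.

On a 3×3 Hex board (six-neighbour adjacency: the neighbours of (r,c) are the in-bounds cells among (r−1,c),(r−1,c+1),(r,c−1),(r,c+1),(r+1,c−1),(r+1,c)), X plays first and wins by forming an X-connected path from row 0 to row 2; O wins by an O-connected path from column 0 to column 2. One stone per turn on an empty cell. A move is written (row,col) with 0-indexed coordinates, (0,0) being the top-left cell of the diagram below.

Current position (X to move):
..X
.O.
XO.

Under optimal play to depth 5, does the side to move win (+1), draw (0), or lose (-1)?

[..X/.O./XO.] X move#1: (0,0):-1/X.X/.O./XO., (0,1):-1/.XX/.O./XO., (1,0):+1/..X/XO./XO.*, (1,2):+1/..X/.OX/XO., (2,2):+1/..X/.O./XOX
[..X/XO./XO.] O move#2: (0,0):-1/O.X/XO./XO.*, (0,1):-1/.OX/XO./XO., (1,2):-1/..X/XOO/XO., (2,2):-1/..X/XO./XOO
[O.X/XO./XO.] X move#3: (0,1):+1/OXX/XO./XO.*, (1,2):+1/O.X/XOX/XO., (2,2):+1/O.X/XO./XOX
[OXX/XO./XO.] end (terminal -1, O#4); searched ..X/.O./XO. to 5

value(..X/.O./XO., X) = +1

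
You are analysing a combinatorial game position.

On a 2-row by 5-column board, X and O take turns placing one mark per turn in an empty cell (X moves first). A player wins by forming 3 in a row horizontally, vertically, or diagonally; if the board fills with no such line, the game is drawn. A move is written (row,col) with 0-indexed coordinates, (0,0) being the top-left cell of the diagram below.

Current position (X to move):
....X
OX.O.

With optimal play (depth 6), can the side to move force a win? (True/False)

X winning at [....X/OX.O.]: False

p1 X@[....X/OX.O.]: (0,0)[X...X/OX.O.]+0* (0,1)[.X..X/OX.O.]+0 (0,2)[..X.X/OX.O.]+0 (0,3)[...XX/OX.O.]+0 (1,2)[....X/OXXO.]+0 (1,4)[....X/OX.OX]+0
p2 O@[X...X/OX.O.]: (0,1)[XO..X/OX.O.]+0* (0,2)[X.O.X/OX.O.]+0 (0,3)[X..OX/OX.O.]+0 (1,2)[X...X/OXOO.]+0 (1,4)[X...X/OX.OO]+0
p3 X@[XO..X/OX.O.]: (0,2)[XOX.X/OX.O.]+0* (0,3)[XO.XX/OX.O.]+0 (1,2)[XO..X/OXXO.]+0 (1,4)[XO..X/OX.OX]+0
p4 O@[XOX.X/OX.O.]: (0,3)[XOXOX/OX.O.]+0* (1,2)[XOX.X/OXOO.]-1 (1,4)[XOX.X/OX.OO]-1
p5 X@[XOXOX/OX.O.]: (1,2)[XOXOX/OXXO.]+0* (1,4)[XOXOX/OX.OX]+0
p6 O@[XOXOX/OXXO.]: (1,4)[XOXOX/OXXOO]+0*
p7 X@[XOXOX/OXXOO] terminal +0; root [....X/OX.O.] d6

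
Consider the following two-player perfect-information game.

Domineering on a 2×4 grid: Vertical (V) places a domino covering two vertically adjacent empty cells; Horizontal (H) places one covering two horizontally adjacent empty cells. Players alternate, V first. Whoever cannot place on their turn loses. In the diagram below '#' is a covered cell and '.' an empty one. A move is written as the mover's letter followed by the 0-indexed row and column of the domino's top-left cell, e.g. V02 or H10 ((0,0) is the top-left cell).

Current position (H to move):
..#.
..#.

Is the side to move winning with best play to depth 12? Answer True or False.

[..#./..#.] H move#1: H00:+1/###./..#.*, H10:+1/..#./###.
[###./..#.] V move#2: V03:-1/####/..##*
[####/..##] H move#3: H10:+1/####/####*
[####/####] end (terminal -1, V#4); searched ..#./..#. to 12

H winning at [..#./..#.]: True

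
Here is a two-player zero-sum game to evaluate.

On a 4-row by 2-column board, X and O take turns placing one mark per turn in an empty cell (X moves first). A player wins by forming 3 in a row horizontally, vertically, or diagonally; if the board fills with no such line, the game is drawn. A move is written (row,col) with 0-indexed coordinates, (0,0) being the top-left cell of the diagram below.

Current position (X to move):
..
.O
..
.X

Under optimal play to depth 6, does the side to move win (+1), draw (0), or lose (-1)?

[../.O/../.X] X move#1: (0,0):+0/X./.O/../.X*, (0,1):+0/.X/.O/../.X, (1,0):+0/../XO/../.X, (2,0):+0/../.O/X./.X, (2,1):+0/../.O/.X/.X, (3,0):+0/../.O/../XX
[X./.O/../.X] O move#2: (0,1):+0/XO/.O/../.X*, (1,0):+0/X./OO/../.X, (2,0):+0/X./.O/O./.X, (2,1):+0/X./.O/.O/.X, (3,0):+0/X./.O/../OX
[XO/.O/../.X] X move#3: (1,0):-1/XO/XO/../.X, (2,0):-1/XO/.O/X./.X, (2,1):+0/XO/.O/.X/.X*, (3,0):-1/XO/.O/../XX
[XO/.O/.X/.X] O move#4: (1,0):+0/XO/OO/.X/.X*, (2,0):+0/XO/.O/OX/.X, (3,0):+0/XO/.O/.X/OX
[XO/OO/.X/.X] X move#5: (2,0):+0/XO/OO/XX/.X*, (3,0):+0/XO/OO/.X/XX
[XO/OO/XX/.X] O move#6: (3,0):+0/XO/OO/XX/OX*
[XO/OO/XX/OX] end (terminal +0, X#7); searched ../.O/../.X to 6

value(../.O/../.X, X) = 0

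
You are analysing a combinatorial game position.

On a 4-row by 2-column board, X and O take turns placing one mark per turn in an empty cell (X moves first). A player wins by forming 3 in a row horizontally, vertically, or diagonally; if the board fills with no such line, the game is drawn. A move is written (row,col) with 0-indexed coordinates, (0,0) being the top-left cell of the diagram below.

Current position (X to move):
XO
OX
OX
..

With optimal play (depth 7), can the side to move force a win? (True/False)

p1 X@[XO/OX/OX/..]: (3,0)[XO/OX/OX/X.]+0 (3,1)[XO/OX/OX/.X]+1*
p2 O@[XO/OX/OX/.X] terminal -1; root [XO/OX/OX/..] d7

X winning at [XO/OX/OX/..]: True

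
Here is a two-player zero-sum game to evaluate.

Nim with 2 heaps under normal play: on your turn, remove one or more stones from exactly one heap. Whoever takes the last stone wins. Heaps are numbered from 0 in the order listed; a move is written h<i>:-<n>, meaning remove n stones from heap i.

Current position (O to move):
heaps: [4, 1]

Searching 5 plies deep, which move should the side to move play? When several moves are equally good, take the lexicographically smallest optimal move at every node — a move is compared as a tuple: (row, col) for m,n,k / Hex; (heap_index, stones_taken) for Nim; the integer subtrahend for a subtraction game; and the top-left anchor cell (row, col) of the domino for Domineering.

O's best at [(4,1)]: h0:-3

p1 O@[(4,1)]: h0:-1[(3,1)]-1 h0:-2[(2,1)]-1 h0:-3[(1,1)]+1* h0:-4[(0,1)]-1 h1:-1[(4,0)]-1
p2 X@[(1,1)]: h0:-1[(0,1)]-1* h1:-1[(1,0)]-1
p3 O@[(0,1)]: h1:-1[(0,0)]+1*
p4 X@[(0,0)] terminal -1; root [(4,1)] d5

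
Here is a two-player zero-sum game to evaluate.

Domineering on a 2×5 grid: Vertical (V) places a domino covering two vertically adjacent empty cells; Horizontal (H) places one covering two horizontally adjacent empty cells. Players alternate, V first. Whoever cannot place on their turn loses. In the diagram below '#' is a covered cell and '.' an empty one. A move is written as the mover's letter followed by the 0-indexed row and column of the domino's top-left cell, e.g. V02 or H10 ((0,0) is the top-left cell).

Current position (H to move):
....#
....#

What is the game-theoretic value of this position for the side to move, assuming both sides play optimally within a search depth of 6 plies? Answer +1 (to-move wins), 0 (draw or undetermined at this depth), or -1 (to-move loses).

p1 H@[....#/....#]: H00[##..#/....#]-1 H01[.##.#/....#]+1* H02[..###/....#]-1 H10[....#/##..#]-1 H11[....#/.##.#]+1 H12[....#/..###]-1
p2 V@[.##.#/....#]: V00[###.#/#...#]-1* V03[.####/...##]-1
p3 H@[###.#/#...#]: H11[###.#/###.#]-1 H12[###.#/#.###]+1*
p4 V@[###.#/#.###] terminal -1; root [....#/....#] d6

value(....#/....#, H) = +1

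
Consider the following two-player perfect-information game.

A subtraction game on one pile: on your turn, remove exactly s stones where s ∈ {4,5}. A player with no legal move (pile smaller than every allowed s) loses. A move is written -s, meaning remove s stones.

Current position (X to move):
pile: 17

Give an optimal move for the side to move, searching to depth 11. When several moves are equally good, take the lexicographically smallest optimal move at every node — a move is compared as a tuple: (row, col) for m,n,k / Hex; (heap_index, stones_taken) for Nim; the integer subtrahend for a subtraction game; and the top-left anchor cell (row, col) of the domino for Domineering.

X's best at [17]: -5

[17] X move#1: -4:-1/13, -5:+1/12*
[12] O move#2: -4:-1/8*, -5:-1/7
[8] X move#3: -4:-1/4, -5:+1/3*
[3] end (terminal -1, O#4); searched 17 to 11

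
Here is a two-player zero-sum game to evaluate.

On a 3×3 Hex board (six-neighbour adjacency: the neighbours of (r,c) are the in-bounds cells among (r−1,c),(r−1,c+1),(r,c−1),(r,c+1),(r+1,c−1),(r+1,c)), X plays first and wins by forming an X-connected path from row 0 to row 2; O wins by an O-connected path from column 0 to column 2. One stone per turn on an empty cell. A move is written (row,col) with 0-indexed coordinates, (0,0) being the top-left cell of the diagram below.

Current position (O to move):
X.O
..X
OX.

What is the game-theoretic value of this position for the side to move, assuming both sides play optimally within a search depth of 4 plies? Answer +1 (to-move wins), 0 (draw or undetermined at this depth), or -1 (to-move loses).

[X.O/..X/OX.] O move#1: (0,1):+1/XOO/..X/OX.*, (1,0):+1/X.O/O.X/OX., (1,1):+1/X.O/.OX/OX., (2,2):-1/X.O/..X/OXO
[XOO/..X/OX.] X move#2: (1,0):-1/XOO/X.X/OX.*, (1,1):-1/XOO/.XX/OX., (2,2):-1/XOO/..X/OXX
[XOO/X.X/OX.] O move#3: (1,1):+1/XOO/XOX/OX.*, (2,2):-1/XOO/X.X/OXO
[XOO/XOX/OX.] end (terminal -1, X#4); searched X.O/..X/OX. to 4

value(X.O/..X/OX., O) = +1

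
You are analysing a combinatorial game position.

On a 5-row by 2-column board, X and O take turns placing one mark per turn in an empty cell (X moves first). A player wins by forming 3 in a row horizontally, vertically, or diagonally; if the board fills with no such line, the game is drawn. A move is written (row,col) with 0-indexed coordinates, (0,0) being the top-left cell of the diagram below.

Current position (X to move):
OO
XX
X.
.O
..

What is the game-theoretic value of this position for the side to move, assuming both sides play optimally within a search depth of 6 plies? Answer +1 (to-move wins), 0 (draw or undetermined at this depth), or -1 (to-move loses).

value(OO/XX/X./.O/.., X) = +1

ply 1, X at OO/XX/X./.O/.. | (2,1)=+0→OO/XX/XX/.O/..; (3,0)=+1→OO/XX/X./XO/..*; (4,0)=+0→OO/XX/X./.O/X.; (4,1)=+0→OO/XX/X./.O/.X
ply 2: OO/XX/X./XO/.. is terminal -1 (O); from OO/XX/X./.O/.. depth 6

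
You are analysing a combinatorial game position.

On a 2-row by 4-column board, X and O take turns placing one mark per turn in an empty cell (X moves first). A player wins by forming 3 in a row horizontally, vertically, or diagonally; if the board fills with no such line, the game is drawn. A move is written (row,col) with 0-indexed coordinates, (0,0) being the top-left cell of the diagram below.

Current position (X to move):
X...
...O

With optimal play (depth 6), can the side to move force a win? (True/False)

X winning at [X.../...O]: False

[X.../...O] X move#1: (0,1):+0/XX../...O*, (0,2):+0/X.X./...O, (0,3):+0/X..X/...O, (1,0):+0/X.../X..O, (1,1):+0/X.../.X.O, (1,2):+0/X.../..XO
[XX../...O] O move#2: (0,2):+0/XXO./...O*, (0,3):-1/XX.O/...O, (1,0):-1/XX../O..O, (1,1):-1/XX../.O.O, (1,2):-1/XX../..OO
[XXO./...O] X move#3: (0,3):+0/XXOX/...O*, (1,0):+0/XXO./X..O, (1,1):+0/XXO./.X.O, (1,2):+0/XXO./..XO
[XXOX/...O] O move#4: (1,0):+0/XXOX/O..O*, (1,1):+0/XXOX/.O.O, (1,2):+0/XXOX/..OO
[XXOX/O..O] X move#5: (1,1):+0/XXOX/OX.O*, (1,2):+0/XXOX/O.XO
[XXOX/OX.O] O move#6: (1,2):+0/XXOX/OXOO*
[XXOX/OXOO] end (terminal +0, X#7); searched X.../...O to 6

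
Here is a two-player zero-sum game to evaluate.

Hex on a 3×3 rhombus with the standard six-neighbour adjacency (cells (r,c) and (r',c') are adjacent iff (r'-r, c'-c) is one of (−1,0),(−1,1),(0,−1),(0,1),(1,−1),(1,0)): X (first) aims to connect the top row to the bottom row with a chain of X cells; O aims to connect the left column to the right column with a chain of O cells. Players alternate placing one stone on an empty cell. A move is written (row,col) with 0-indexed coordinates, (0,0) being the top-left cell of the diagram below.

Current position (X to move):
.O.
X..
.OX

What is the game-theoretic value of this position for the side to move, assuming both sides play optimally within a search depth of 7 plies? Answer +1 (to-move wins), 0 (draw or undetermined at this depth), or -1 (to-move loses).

value(.O./X../.OX, X) = +1

ply 1, X at .O./X../.OX | (0,0)=+1→XO./X../.OX*; (0,2)=+1→.OX/X../.OX; (1,1)=+1→.O./XX./.OX; (1,2)=+1→.O./X.X/.OX; (2,0)=+1→.O./X../XOX
ply 2, O at XO./X../.OX | (0,2)=-1→XOO/X../.OX*; (1,1)=-1→XO./XO./.OX; (1,2)=-1→XO./X.O/.OX; (2,0)=-1→XO./X../OOX
ply 3, X at XOO/X../.OX | (1,1)=+1→XOO/XX./.OX*; (1,2)=+1→XOO/X.X/.OX; (2,0)=+1→XOO/X../XOX
ply 4, O at XOO/XX./.OX | (1,2)=-1→XOO/XXO/.OX*; (2,0)=-1→XOO/XX./OOX
ply 5, X at XOO/XXO/.OX | (2,0)=+1→XOO/XXO/XOX*
ply 6: XOO/XXO/XOX is terminal -1 (O); from .O./X../.OX depth 7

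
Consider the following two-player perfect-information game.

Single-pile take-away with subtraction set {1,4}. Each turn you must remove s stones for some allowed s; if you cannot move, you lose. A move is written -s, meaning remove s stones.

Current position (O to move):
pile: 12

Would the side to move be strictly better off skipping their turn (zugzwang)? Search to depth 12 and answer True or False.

zugzwang(12, O) = True

p1 O@[12]: -1[11]-1* -4[8]-1
p2 X@[11]: -1[10]+1* -4[7]+1
p3 O@[10]: -1[9]-1* -4[6]-1
p4 X@[9]: -1[8]-1 -4[5]+1*
p5 O@[5]: -1[4]-1* -4[1]-1
p6 X@[4]: -1[3]-1 -4[0]+1*
p7 O@[0] terminal -1; root [12] d12
suppose O passes — search the same position with X to move:
pass> p1 X@[12]: -1[11]-1* -4[8]-1
pass> p2 O@[11]: -1[10]+1* -4[7]+1
pass> p3 X@[10]: -1[9]-1* -4[6]-1
pass> p4 O@[9]: -1[8]-1 -4[5]+1*
pass> p5 X@[5]: -1[4]-1* -4[1]-1
pass> p6 O@[4]: -1[3]-1 -4[0]+1*
pass> p7 X@[0] terminal -1; root [12] d12
for O: play -1, pass +1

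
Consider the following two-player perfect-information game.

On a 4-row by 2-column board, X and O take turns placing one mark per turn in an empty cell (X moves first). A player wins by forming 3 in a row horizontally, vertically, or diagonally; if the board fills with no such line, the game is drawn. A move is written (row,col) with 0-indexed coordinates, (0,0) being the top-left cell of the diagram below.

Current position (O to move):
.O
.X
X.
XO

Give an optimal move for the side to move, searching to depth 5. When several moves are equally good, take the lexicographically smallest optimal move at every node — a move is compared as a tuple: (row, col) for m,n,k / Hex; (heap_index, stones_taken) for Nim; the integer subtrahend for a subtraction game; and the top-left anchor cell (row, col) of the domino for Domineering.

p1 O@[.O/.X/X./XO]: (0,0)[OO/.X/X./XO]-1 (1,0)[.O/OX/X./XO]+0* (2,1)[.O/.X/XO/XO]-1
p2 X@[.O/OX/X./XO]: (0,0)[XO/OX/X./XO]+0* (2,1)[.O/OX/XX/XO]+0
p3 O@[XO/OX/X./XO]: (2,1)[XO/OX/XO/XO]+0*
p4 X@[XO/OX/XO/XO] terminal +0; root [.O/.X/X./XO] d5

O's best at [.O/.X/X./XO]: (1,0)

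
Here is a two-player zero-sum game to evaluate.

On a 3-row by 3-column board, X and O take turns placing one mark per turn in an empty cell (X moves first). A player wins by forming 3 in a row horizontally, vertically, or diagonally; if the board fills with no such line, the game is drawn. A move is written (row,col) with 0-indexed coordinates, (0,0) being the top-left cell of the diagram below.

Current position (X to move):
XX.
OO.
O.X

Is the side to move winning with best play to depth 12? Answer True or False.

ply 1, X at XX./OO./O.X | (0,2)=+1→XXX/OO./O.X*; (1,2)=-1→XX./OOX/O.X; (2,1)=-1→XX./OO./OXX
ply 2: XXX/OO./O.X is terminal -1 (O); from XX./OO./O.X depth 12

X winning at [XX./OO./O.X]: True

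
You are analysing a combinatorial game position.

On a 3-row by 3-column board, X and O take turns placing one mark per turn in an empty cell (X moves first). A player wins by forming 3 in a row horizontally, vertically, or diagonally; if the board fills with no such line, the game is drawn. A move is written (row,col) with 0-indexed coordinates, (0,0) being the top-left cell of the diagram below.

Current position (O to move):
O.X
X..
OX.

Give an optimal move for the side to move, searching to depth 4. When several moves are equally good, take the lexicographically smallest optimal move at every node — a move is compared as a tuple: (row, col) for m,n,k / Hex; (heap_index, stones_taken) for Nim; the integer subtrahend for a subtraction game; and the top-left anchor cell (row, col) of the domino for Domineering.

ply 1, O at O.X/X../OX. | (0,1)=-1→OOX/X../OX.; (1,1)=+0→O.X/XO./OX.*; (1,2)=+0→O.X/X.O/OX.; (2,2)=-1→O.X/X../OXO
ply 2, X at O.X/XO./OX. | (0,1)=-1→OXX/XO./OX.; (1,2)=-1→O.X/XOX/OX.; (2,2)=+0→O.X/XO./OXX*
ply 3, O at O.X/XO./OXX | (0,1)=-1→OOX/XO./OXX; (1,2)=+0→O.X/XOO/OXX*
ply 4, X at O.X/XOO/OXX | (0,1)=+0→OXX/XOO/OXX*
ply 5: OXX/XOO/OXX is terminal +0 (O); from O.X/X../OX. depth 4

O's best at [O.X/X../OX.]: (1,1)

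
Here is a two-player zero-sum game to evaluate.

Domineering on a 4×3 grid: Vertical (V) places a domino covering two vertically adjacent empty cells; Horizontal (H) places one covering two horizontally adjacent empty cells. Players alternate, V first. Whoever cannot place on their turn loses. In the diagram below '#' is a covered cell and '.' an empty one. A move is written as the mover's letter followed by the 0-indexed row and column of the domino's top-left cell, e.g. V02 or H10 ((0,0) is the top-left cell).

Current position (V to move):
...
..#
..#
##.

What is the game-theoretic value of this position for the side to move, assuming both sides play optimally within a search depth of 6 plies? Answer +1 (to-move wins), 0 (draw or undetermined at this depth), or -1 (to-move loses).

[.../..#/..#/##.] V move#1: V00:+1/#../#.#/..#/##.*, V01:+1/.#./.##/..#/##., V10:+1/.../#.#/#.#/##., V11:+1/.../.##/.##/##.
[#../#.#/..#/##.] H move#2: H01:-1/###/#.#/..#/##.*, H20:-1/#../#.#/###/##.
[###/#.#/..#/##.] V move#3: V11:+1/###/###/.##/##.*
[###/###/.##/##.] end (terminal -1, H#4); searched .../..#/..#/##. to 6

value(.../..#/..#/##., V) = +1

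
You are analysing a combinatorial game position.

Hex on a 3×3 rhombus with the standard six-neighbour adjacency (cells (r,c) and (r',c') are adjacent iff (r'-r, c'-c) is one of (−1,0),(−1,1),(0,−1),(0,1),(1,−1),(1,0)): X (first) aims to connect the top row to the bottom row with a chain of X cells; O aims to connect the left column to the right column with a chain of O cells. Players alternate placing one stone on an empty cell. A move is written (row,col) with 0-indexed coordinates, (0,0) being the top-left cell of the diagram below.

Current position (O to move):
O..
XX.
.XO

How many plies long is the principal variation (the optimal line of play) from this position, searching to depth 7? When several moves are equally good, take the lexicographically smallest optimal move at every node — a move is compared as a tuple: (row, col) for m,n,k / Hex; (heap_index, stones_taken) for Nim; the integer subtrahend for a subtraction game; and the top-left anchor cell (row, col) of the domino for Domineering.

PV length from [O../XX./.XO]: 2 plies

p1 O@[O../XX./.XO]: (0,1)[OO./XX./.XO]-1* (0,2)[O.O/XX./.XO]-1 (1,2)[O../XXO/.XO]-1 (2,0)[O../XX./OXO]-1
p2 X@[OO./XX./.XO]: (0,2)[OOX/XX./.XO]+1* (1,2)[OO./XXX/.XO]-1 (2,0)[OO./XX./XXO]-1
p3 O@[OOX/XX./.XO] terminal -1; root [O../XX./.XO] d7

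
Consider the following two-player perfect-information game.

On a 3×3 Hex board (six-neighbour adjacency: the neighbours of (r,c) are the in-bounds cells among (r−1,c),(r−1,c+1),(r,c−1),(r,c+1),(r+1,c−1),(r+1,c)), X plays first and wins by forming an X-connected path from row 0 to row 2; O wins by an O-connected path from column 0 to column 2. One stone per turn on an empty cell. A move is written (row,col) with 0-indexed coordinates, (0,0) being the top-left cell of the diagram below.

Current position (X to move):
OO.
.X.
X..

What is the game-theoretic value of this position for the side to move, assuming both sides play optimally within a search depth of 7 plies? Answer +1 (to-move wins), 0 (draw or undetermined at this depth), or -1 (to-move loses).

value(OO./.X./X.., X) = +1

p1 X@[OO./.X./X..]: (0,2)[OOX/.X./X..]+1* (1,0)[OO./XX./X..]-1 (1,2)[OO./.XX/X..]-1 (2,1)[OO./.X./XX.]-1 (2,2)[OO./.X./X.X]-1
p2 O@[OOX/.X./X..] terminal -1; root [OO./.X./X..] d7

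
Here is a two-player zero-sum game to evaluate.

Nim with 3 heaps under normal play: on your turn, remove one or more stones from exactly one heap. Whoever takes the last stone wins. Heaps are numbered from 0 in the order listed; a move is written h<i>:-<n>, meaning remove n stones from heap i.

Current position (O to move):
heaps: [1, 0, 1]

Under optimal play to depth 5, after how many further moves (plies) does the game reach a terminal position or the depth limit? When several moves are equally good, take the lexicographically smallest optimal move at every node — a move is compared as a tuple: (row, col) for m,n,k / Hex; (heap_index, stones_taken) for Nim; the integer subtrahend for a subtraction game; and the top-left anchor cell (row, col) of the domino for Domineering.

PV length from [(1,0,1)]: 2 plies

ply 1, O at (1,0,1) | h0:-1=-1→(0,0,1)*; h2:-1=-1→(1,0,0)
ply 2, X at (0,0,1) | h2:-1=+1→(0,0,0)*
ply 3: (0,0,0) is terminal -1 (O); from (1,0,1) depth 5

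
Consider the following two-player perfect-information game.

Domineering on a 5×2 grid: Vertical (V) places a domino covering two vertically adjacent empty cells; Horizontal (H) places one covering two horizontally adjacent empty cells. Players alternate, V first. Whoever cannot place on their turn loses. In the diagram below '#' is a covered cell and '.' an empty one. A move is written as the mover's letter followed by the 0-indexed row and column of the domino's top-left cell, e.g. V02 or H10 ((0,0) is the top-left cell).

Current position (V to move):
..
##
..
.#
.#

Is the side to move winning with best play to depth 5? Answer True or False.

ply 1, V at ../##/../.#/.# | V20=-1→../##/#./##/.#*; V30=-1→../##/../##/##
ply 2, H at ../##/#./##/.# | H00=+1→##/##/#./##/.#*
ply 3: ##/##/#./##/.# is terminal -1 (V); from ../##/../.#/.# depth 5

V winning at [../##/../.#/.#]: False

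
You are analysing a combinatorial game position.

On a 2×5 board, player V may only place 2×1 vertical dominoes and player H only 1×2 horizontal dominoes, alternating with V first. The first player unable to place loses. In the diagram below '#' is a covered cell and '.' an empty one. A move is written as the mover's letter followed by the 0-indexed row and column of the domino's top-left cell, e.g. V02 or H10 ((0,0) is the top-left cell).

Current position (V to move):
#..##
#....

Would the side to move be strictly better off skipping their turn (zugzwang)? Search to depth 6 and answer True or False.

zugzwang(#..##/#...., V) = False

[#..##/#....] V move#1: V01:-1/##.##/##..., V02:+1/#.###/#.#..*
[#.###/#.#..] H move#2: H13:-1/#.###/#.###*
[#.###/#.###] V move#3: V01:+1/#####/#####*
[#####/#####] end (terminal -1, H#4); searched #..##/#.... to 6
if V skipped the turn, H would face:
~ [#..##/#....] H move#1: H01:+1/#####/#....*, H11:+1/#..##/###.., H12:-1/#..##/#.##., H13:-1/#..##/#..##
~ [#####/#....] end (terminal -1, V#2); searched #..##/#.... to 6
compare (V): move=+1 vs pass=-1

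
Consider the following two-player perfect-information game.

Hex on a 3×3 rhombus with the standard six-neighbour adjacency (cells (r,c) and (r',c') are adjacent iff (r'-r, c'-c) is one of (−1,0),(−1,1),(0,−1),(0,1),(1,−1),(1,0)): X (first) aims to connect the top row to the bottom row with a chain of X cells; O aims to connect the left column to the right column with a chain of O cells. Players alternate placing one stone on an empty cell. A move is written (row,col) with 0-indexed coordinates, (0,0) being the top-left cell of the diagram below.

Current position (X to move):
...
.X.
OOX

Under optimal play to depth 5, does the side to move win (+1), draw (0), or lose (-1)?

value(.../.X./OOX, X) = +1

ply 1, X at .../.X./OOX | (0,0)=-1→X../.X./OOX; (0,1)=-1→.X./.X./OOX; (0,2)=-1→..X/.X./OOX; (1,0)=-1→.../XX./OOX; (1,2)=+1→.../.XX/OOX*
ply 2, O at .../.XX/OOX | (0,0)=-1→O../.XX/OOX*; (0,1)=-1→.O./.XX/OOX; (0,2)=-1→..O/.XX/OOX; (1,0)=-1→.../OXX/OOX
ply 3, X at O../.XX/OOX | (0,1)=+1→OX./.XX/OOX*; (0,2)=+1→O.X/.XX/OOX; (1,0)=+1→O../XXX/OOX
ply 4: OX./.XX/OOX is terminal -1 (O); from .../.X./OOX depth 5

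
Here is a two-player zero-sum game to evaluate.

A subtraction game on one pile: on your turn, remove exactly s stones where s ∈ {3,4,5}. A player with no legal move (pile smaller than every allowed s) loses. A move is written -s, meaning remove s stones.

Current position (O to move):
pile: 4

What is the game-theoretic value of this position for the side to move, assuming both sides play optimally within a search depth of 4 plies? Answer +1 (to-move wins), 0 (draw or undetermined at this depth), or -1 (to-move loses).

value(4, O) = +1

p1 O@[4]: -3[1]+1* -4[0]+1
p2 X@[1] terminal -1; root [4] d4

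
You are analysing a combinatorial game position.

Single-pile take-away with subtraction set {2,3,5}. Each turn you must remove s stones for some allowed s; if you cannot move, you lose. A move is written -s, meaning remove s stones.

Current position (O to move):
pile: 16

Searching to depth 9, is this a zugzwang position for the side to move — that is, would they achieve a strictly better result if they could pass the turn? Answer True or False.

ply 1, O at 16 | -2=+1→14*; -3=-1→13; -5=-1→11
ply 2, X at 14 | -2=-1→12*; -3=-1→11; -5=-1→9
ply 3, O at 12 | -2=-1→10; -3=-1→9; -5=+1→7*
ply 4, X at 7 | -2=-1→5*; -3=-1→4; -5=-1→2
ply 5, O at 5 | -2=-1→3; -3=-1→2; -5=+1→0*
ply 6: 0 is terminal -1 (X); from 16 depth 9
if O skipped the turn, X would face:
~ ply 1, X at 16 | -2=+1→14*; -3=-1→13; -5=-1→11
~ ply 2, O at 14 | -2=-1→12*; -3=-1→11; -5=-1→9
~ ply 3, X at 12 | -2=-1→10; -3=-1→9; -5=+1→7*
~ ply 4, O at 7 | -2=-1→5*; -3=-1→4; -5=-1→2
~ ply 5, X at 5 | -2=-1→3; -3=-1→2; -5=+1→0*
~ ply 6: 0 is terminal -1 (O); from 16 depth 9
compare (O): move=+1 vs pass=-1

zugzwang(16, O) = False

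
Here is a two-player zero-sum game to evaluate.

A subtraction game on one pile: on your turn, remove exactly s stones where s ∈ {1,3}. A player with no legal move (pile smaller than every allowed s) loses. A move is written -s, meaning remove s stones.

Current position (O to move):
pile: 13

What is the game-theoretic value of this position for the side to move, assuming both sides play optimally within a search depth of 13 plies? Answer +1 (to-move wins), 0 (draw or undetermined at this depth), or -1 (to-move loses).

ply 1, O at 13 | -1=+1→12*; -3=+1→10
ply 2, X at 12 | -1=-1→11*; -3=-1→9
ply 3, O at 11 | -1=+1→10*; -3=+1→8
ply 4, X at 10 | -1=-1→9*; -3=-1→7
ply 5, O at 9 | -1=+1→8*; -3=+1→6
ply 6, X at 8 | -1=-1→7*; -3=-1→5
ply 7, O at 7 | -1=+1→6*; -3=+1→4
ply 8, X at 6 | -1=-1→5*; -3=-1→3
ply 9, O at 5 | -1=+1→4*; -3=+1→2
ply 10, X at 4 | -1=-1→3*; -3=-1→1
ply 11, O at 3 | -1=+1→2*; -3=+1→0
ply 12, X at 2 | -1=-1→1*
ply 13, O at 1 | -1=+1→0*
ply 14: 0 is terminal -1 (X); from 13 depth 13

value(13, O) = +1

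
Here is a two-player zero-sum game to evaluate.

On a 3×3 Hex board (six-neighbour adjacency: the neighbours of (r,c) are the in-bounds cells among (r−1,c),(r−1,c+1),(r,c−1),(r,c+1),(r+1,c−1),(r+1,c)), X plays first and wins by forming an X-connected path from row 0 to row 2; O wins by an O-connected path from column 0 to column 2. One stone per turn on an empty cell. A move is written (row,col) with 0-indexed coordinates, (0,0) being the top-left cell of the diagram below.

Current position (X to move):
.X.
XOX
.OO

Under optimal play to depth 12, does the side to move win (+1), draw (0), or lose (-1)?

ply 1, X at .X./XOX/.OO | (0,0)=-1→XX./XOX/.OO; (0,2)=-1→.XX/XOX/.OO; (2,0)=+1→.X./XOX/XOO*
ply 2: .X./XOX/XOO is terminal -1 (O); from .X./XOX/.OO depth 12

value(.X./XOX/.OO, X) = +1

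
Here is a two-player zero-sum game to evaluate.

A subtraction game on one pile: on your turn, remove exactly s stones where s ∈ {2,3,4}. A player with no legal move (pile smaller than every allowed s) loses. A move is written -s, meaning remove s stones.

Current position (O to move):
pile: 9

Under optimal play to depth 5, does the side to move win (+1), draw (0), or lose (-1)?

value(9, O) = +1

[9] O move#1: -2:+1/7*, -3:+1/6, -4:-1/5
[7] X move#2: -2:-1/5*, -3:-1/4, -4:-1/3
[5] O move#3: -2:-1/3, -3:-1/2, -4:+1/1*
[1] end (terminal -1, X#4); searched 9 to 5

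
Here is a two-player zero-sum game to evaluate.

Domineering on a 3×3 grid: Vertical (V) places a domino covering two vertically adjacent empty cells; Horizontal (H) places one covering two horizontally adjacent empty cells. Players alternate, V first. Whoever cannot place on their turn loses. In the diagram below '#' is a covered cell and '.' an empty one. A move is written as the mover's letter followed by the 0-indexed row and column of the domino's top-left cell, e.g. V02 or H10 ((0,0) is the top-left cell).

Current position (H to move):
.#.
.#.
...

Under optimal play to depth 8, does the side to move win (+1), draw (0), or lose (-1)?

value(.#./.#./..., H) = -1

p1 H@[.#./.#./...]: H20[.#./.#./##.]-1* H21[.#./.#./.##]-1
p2 V@[.#./.#./##.]: V00[##./##./##.]+1* V02[.##/.##/##.]+1 V12[.#./.##/###]+1
p3 H@[##./##./##.] terminal -1; root [.#./.#./...] d8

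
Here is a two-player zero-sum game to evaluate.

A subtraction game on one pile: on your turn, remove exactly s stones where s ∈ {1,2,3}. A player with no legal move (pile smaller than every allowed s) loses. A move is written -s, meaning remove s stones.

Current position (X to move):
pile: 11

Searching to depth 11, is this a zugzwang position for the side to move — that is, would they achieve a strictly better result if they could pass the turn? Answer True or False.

zugzwang(11, X) = False

p1 X@[11]: -1[10]-1 -2[9]-1 -3[8]+1*
p2 O@[8]: -1[7]-1* -2[6]-1 -3[5]-1
p3 X@[7]: -1[6]-1 -2[5]-1 -3[4]+1*
p4 O@[4]: -1[3]-1* -2[2]-1 -3[1]-1
p5 X@[3]: -1[2]-1 -2[1]-1 -3[0]+1*
p6 O@[0] terminal -1; root [11] d11
suppose X passes — search the same position with O to move:
pass> p1 O@[11]: -1[10]-1 -2[9]-1 -3[8]+1*
pass> p2 X@[8]: -1[7]-1* -2[6]-1 -3[5]-1
pass> p3 O@[7]: -1[6]-1 -2[5]-1 -3[4]+1*
pass> p4 X@[4]: -1[3]-1* -2[2]-1 -3[1]-1
pass> p5 O@[3]: -1[2]-1 -2[1]-1 -3[0]+1*
pass> p6 X@[0] terminal -1; root [11] d11
for X: play +1, pass -1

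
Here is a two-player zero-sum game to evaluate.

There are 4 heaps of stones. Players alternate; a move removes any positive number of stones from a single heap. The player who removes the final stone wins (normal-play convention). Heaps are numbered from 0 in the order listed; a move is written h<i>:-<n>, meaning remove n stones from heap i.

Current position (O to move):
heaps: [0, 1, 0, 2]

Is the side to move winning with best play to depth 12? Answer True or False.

O winning at [(0,1,0,2)]: True

ply 1, O at (0,1,0,2) | h1:-1=-1→(0,0,0,2); h3:-1=+1→(0,1,0,1)*; h3:-2=-1→(0,1,0,0)
ply 2, X at (0,1,0,1) | h1:-1=-1→(0,0,0,1)*; h3:-1=-1→(0,1,0,0)
ply 3, O at (0,0,0,1) | h3:-1=+1→(0,0,0,0)*
ply 4: (0,0,0,0) is terminal -1 (X); from (0,1,0,2) depth 12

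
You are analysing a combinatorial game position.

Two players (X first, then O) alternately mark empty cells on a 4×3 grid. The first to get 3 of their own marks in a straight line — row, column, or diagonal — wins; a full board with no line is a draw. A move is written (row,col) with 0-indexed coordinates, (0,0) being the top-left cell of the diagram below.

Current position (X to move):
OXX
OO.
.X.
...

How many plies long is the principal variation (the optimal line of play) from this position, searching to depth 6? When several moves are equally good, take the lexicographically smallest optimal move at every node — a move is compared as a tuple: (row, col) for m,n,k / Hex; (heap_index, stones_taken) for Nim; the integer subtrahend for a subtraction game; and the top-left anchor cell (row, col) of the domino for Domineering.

PV length from [OXX/OO./.X./...]: 2 plies

[OXX/OO./.X./...] X move#1: (1,2):-1/OXX/OOX/.X./...*, (2,0):-1/OXX/OO./XX./..., (2,2):-1/OXX/OO./.XX/..., (3,0):-1/OXX/OO./.X./X.., (3,1):-1/OXX/OO./.X./.X., (3,2):-1/OXX/OO./.X./..X
[OXX/OOX/.X./...] O move#2: (2,0):+1/OXX/OOX/OX./...*, (2,2):+1/OXX/OOX/.XO/..., (3,0):-1/OXX/OOX/.X./O.., (3,1):-1/OXX/OOX/.X./.O., (3,2):-1/OXX/OOX/.X./..O
[OXX/OOX/OX./...] end (terminal -1, X#3); searched OXX/OO./.X./... to 6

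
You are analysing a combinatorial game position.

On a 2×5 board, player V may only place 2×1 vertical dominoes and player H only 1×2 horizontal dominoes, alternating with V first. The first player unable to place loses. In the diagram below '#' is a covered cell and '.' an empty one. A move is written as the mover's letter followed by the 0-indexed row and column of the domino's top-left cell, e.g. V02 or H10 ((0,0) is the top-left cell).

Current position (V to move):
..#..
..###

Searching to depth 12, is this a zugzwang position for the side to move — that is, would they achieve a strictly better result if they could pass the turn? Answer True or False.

zugzwang(..#../..###, V) = False

p1 V@[..#../..###]: V00[#.#../#.###]+1* V01[.##../.####]+1
p2 H@[#.#../#.###]: H03[#.###/#.###]-1*
p3 V@[#.###/#.###]: V01[#####/#####]+1*
p4 H@[#####/#####] terminal -1; root [..#../..###] d12
pass branch (H moves first from the same position):
  | p1 H@[..#../..###]: H00[###../..###]+1* H03[..###/..###]-1 H10[..#../#####]+1
  | p2 V@[###../..###] terminal -1; root [..#../..###] d12
V moving scores +1; V passing scores -1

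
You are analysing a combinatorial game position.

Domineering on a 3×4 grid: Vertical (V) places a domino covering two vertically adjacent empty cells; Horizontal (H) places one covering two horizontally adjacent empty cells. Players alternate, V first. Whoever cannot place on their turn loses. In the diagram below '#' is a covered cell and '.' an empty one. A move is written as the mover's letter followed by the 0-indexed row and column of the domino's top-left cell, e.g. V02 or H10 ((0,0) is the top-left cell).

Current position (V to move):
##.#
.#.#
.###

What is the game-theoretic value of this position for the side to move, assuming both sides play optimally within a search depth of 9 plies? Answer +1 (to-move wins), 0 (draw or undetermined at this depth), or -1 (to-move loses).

ply 1, V at ##.#/.#.#/.### | V02=+1→####/.###/.###*; V10=+1→##.#/##.#/####
ply 2: ####/.###/.### is terminal -1 (H); from ##.#/.#.#/.### depth 9

value(##.#/.#.#/.###, V) = +1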